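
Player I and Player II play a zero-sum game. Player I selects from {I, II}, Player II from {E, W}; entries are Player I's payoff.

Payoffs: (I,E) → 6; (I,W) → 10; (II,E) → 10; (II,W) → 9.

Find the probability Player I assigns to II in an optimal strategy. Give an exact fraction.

Row minima: I → 6, II → 9; maximin = 9.
Column maxima: E → 10, W → 10; minimax = 10.
9 ≠ 10, so there is no saddle point; optimal play is mixed.
Let Player I play I with probability p. Expected payoff against E: 6p + 10(1−p) = −4p + 10; against W: 10p + 9(1−p) = p + 9.
Setting these equal: −4p + 10 = p + 9 ⇒ −5p = -1 ⇒ p = 1/5, and the value is (-4)·(1/5) + 10 = 46/5.
For Player II: with q = P(E), equating I's and II's payoffs gives −4q + 10 = q + 9 ⇒ q = 1/5.

4/5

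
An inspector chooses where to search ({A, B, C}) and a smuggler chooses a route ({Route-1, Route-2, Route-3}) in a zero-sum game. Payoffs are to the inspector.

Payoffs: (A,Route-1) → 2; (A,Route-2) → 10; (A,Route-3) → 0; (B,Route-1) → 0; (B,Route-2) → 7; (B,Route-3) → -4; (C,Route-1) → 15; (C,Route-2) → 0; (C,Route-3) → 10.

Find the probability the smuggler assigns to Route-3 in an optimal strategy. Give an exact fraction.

1/2

Row minima: A → 0, B → -4, C → 0; maximin = 0.
Column maxima: Route-1 → 15, Route-2 → 10, Route-3 → 10; minimax = 10.
0 ≠ 10, so there is no saddle point; optimal play is mixed.
B is strictly dominated by A, so the inspector never plays it.
Route-1 is strictly dominated by Route-3 (it gives the inspector strictly more in every row), so the smuggler never plays it.
On the remaining 2×2 (A, C vs Route-2, Route-3):
Let the inspector play A with probability p. Expected payoff against Route-2: 10p + 0(1−p) = 10p; against Route-3: 0p + 10(1−p) = −10p + 10.
Setting these equal: 10p = −10p + 10 ⇒ 20p = 10 ⇒ p = 1/2, and the value is (10)·(1/2) = 5.
For the smuggler: with q = P(Route-2), equating A's and C's payoffs gives 10q = −10q + 10 ⇒ q = 1/2.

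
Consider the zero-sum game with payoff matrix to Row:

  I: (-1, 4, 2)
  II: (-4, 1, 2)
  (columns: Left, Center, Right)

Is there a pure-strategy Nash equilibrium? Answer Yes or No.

Row minima: I → -1, II → -4; maximin = -1.
Column maxima: Left → -1, Center → 4, Right → 2; minimax = -1.
maximin = minimax = -1, so a saddle point exists.

Yes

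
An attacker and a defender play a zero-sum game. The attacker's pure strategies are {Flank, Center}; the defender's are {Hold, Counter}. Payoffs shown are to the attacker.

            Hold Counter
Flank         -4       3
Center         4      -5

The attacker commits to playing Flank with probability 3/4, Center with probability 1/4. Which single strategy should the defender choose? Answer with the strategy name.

If the defender plays Hold, the attacker's expected payoff is (3/4)·(-4) + (1/4)·4 = -2.
If the defender plays Counter, the attacker's expected payoff is (3/4)·3 + (1/4)·(-5) = 1.
The defender minimizes the attacker's payoff; the smallest is -2, so the best response is Hold.

Hold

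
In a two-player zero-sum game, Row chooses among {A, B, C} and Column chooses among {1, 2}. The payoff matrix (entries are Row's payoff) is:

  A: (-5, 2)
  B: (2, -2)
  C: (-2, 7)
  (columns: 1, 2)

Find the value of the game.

Row minima: A → -5, B → -2, C → -2; maximin = -2.
Column maxima: 1 → 2, 2 → 7; minimax = 2.
-2 ≠ 2, so there is no saddle point; optimal play is mixed.
A is strictly dominated by C, so Row never plays it.
On the remaining 2×2 (B, C vs 1, 2):
Let Row play B with probability p. Expected payoff against 1: 2p + (-2)(1−p) = 4p − 2; against 2: (-2)p + 7(1−p) = −9p + 7.
Setting these equal: 4p − 2 = −9p + 7 ⇒ 13p = 9 ⇒ p = 9/13, and the value is (4)·(9/13) − 2 = 10/13.
For Column: with q = P(1), equating B's and C's payoffs gives 4q − 2 = −9q + 7 ⇒ q = 9/13.

10/13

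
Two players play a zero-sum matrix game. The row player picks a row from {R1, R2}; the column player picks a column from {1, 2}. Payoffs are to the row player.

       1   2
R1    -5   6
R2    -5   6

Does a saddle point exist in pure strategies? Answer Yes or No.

Row minima: R1 → -5, R2 → -5; maximin = -5.
Column maxima: 1 → -5, 2 → 6; minimax = -5.
maximin = minimax = -5, so a saddle point exists.

Yes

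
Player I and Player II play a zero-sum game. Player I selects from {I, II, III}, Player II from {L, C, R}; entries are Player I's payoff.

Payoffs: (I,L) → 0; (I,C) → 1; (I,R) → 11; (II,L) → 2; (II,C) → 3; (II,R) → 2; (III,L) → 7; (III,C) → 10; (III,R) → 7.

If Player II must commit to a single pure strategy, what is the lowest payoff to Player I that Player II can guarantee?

7

Column maxima: L → 7, C → 10, R → 11.
The smallest of these is 7.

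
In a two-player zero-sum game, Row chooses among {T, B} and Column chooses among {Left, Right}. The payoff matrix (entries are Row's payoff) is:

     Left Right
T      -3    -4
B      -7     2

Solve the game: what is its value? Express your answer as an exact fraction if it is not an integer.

-17/5

Row minima: T → -4, B → -7; maximin = -4.
Column maxima: Left → -3, Right → 2; minimax = -3.
-4 ≠ -3, so there is no saddle point; optimal play is mixed.
Let Row play T with probability p. Expected payoff against Left: (-3)p + (-7)(1−p) = 4p − 7; against Right: (-4)p + 2(1−p) = −6p + 2.
Setting these equal: 4p − 7 = −6p + 2 ⇒ 10p = 9 ⇒ p = 9/10, and the value is (4)·(9/10) − 7 = -17/5.
For Column: with q = P(Left), equating T's and B's payoffs gives q − 4 = −9q + 2 ⇒ q = 3/5.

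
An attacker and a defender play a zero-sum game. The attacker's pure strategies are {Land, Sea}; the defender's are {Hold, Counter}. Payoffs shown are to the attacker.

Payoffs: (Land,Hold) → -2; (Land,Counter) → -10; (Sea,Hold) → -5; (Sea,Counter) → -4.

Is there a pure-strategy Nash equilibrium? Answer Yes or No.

No

Row minima: Land → -10, Sea → -5; maximin = -5.
Column maxima: Hold → -2, Counter → -4; minimax = -4.
-5 ≠ -4, so no pure-strategy equilibrium exists.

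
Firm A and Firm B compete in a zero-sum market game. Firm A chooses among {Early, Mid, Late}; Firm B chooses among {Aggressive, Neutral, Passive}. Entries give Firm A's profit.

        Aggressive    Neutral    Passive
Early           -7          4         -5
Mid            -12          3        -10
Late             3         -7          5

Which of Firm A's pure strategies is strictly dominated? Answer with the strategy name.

Mid

Early gives a strictly higher payoff than Mid against every column: -7 > -12, 4 > 3, -5 > -10.
So Mid is strictly dominated and Firm A never plays it.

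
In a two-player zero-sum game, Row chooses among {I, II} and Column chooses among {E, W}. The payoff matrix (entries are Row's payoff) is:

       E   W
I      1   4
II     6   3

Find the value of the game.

Row minima: I → 1, II → 3; maximin = 3.
Column maxima: E → 6, W → 4; minimax = 4.
3 ≠ 4, so there is no saddle point; optimal play is mixed.
Let Row play I with probability p. Expected payoff against E: 1p + 6(1−p) = −5p + 6; against W: 4p + 3(1−p) = p + 3.
Setting these equal: −5p + 6 = p + 3 ⇒ −6p = -3 ⇒ p = 1/2, and the value is (-5)·(1/2) + 6 = 7/2.
For Column: with q = P(E), equating I's and II's payoffs gives −3q + 4 = 3q + 3 ⇒ q = 1/6.

7/2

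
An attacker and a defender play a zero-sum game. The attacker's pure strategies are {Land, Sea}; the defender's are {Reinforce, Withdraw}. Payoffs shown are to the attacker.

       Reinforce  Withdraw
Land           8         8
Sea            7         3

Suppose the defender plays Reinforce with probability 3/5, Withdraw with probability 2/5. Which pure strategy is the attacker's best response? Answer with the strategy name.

Land

Expected payoff of Land: (3/5)·8 + (2/5)·8 = 8.
Expected payoff of Sea: (3/5)·7 + (2/5)·3 = 27/5.
The largest is 8, so the attacker's best response is Land.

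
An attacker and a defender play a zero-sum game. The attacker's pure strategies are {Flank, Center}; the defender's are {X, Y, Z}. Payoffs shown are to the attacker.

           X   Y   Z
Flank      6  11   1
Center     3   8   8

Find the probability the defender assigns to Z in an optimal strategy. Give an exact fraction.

3/10

Row minima: Flank → 1, Center → 3; maximin = 3.
Column maxima: X → 6, Y → 11, Z → 8; minimax = 6.
3 ≠ 6, so there is no saddle point; optimal play is mixed.
Y is strictly dominated by X (it gives the attacker strictly more in every row), so the defender never plays it.
On the remaining 2×2 (Flank, Center vs X, Z):
Let the attacker play Flank with probability p. Expected payoff against X: 6p + 3(1−p) = 3p + 3; against Z: 1p + 8(1−p) = −7p + 8.
Setting these equal: 3p + 3 = −7p + 8 ⇒ 10p = 5 ⇒ p = 1/2, and the value is (3)·(1/2) + 3 = 9/2.
For the defender: with q = P(X), equating Flank's and Center's payoffs gives 5q + 1 = −5q + 8 ⇒ q = 7/10.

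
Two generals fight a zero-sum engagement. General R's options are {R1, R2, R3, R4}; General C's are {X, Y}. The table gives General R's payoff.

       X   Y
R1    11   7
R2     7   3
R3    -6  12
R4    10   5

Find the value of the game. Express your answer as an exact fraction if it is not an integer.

87/11

Row minima: R1 → 7, R2 → 3, R3 → -6, R4 → 5; maximin = 7.
Column maxima: X → 11, Y → 12; minimax = 11.
7 ≠ 11, so there is no saddle point; optimal play is mixed.
R2 is strictly dominated by R1, so General R never plays it.
R4 is strictly dominated by R1, so General R never plays it.
On the remaining 2×2 (R1, R3 vs X, Y):
Let General R play R1 with probability p. Expected payoff against X: 11p + (-6)(1−p) = 17p − 6; against Y: 7p + 12(1−p) = −5p + 12.
Setting these equal: 17p − 6 = −5p + 12 ⇒ 22p = 18 ⇒ p = 9/11, and the value is (17)·(9/11) − 6 = 87/11.
For General C: with q = P(X), equating R1's and R3's payoffs gives 4q + 7 = −18q + 12 ⇒ q = 5/22.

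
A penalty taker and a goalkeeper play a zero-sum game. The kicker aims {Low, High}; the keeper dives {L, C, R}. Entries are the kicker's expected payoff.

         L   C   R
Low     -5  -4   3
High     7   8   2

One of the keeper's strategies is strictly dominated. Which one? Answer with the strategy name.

L holds the kicker's payoff strictly below C in every row: -5 < -4, 7 < 8.
So C is strictly dominated for the keeper.

C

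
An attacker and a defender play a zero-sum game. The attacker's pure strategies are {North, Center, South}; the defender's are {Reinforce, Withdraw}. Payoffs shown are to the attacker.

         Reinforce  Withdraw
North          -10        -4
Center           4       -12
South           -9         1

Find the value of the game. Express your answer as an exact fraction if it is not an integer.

Row minima: North → -10, Center → -12, South → -9; maximin = -9.
Column maxima: Reinforce → 4, Withdraw → 1; minimax = 1.
-9 ≠ 1, so there is no saddle point; optimal play is mixed.
North is strictly dominated by South, so the attacker never plays it.
On the remaining 2×2 (Center, South vs Reinforce, Withdraw):
Let the attacker play Center with probability p. Expected payoff against Reinforce: 4p + (-9)(1−p) = 13p − 9; against Withdraw: (-12)p + 1(1−p) = −13p + 1.
Setting these equal: 13p − 9 = −13p + 1 ⇒ 26p = 10 ⇒ p = 5/13, and the value is (13)·(5/13) − 9 = -4.
For the defender: with q = P(Reinforce), equating Center's and South's payoffs gives 16q − 12 = −10q + 1 ⇒ q = 1/2.

-4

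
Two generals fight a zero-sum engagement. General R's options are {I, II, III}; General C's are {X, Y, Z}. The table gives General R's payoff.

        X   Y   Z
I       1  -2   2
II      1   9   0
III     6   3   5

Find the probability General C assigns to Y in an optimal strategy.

Row minima: I → -2, II → 0, III → 3; maximin = 3.
Column maxima: X → 6, Y → 9, Z → 5; minimax = 5.
3 ≠ 5, so there is no saddle point; optimal play is mixed.
I is strictly dominated by III, so General R never plays it.
With I eliminated, X is strictly dominated by Z (it gives General R strictly more in every remaining row), so General C never plays it.
On the remaining 2×2 (II, III vs Y, Z):
Let General R play II with probability p. Expected payoff against Y: 9p + 3(1−p) = 6p + 3; against Z: 0p + 5(1−p) = −5p + 5.
Setting these equal: 6p + 3 = −5p + 5 ⇒ 11p = 2 ⇒ p = 2/11, and the value is (6)·(2/11) + 3 = 45/11.
For General C: with q = P(Y), equating II's and III's payoffs gives 9q = −2q + 5 ⇒ q = 5/11.

5/11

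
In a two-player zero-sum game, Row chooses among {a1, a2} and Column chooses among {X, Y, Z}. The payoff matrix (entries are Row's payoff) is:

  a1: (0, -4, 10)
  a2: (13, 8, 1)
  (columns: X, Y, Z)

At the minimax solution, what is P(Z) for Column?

4/7

Row minima: a1 → -4, a2 → 1; maximin = 1.
Column maxima: X → 13, Y → 8, Z → 10; minimax = 8.
1 ≠ 8, so there is no saddle point; optimal play is mixed.
X is strictly dominated by Y (it gives Row strictly more in every row), so Column never plays it.
On the remaining 2×2 (a1, a2 vs Y, Z):
Let Row play a1 with probability p. Expected payoff against Y: (-4)p + 8(1−p) = −12p + 8; against Z: 10p + 1(1−p) = 9p + 1.
Setting these equal: −12p + 8 = 9p + 1 ⇒ −21p = -7 ⇒ p = 1/3, and the value is (-12)·(1/3) + 8 = 4.
For Column: with q = P(Y), equating a1's and a2's payoffs gives −14q + 10 = 7q + 1 ⇒ q = 3/7.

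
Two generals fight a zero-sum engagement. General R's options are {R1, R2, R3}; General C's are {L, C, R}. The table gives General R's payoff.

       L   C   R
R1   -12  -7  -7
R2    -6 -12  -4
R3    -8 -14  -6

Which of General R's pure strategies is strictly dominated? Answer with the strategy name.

R3

R2 gives a strictly higher payoff than R3 against every column: -6 > -8, -12 > -14, -4 > -6.
So R3 is strictly dominated and General R never plays it.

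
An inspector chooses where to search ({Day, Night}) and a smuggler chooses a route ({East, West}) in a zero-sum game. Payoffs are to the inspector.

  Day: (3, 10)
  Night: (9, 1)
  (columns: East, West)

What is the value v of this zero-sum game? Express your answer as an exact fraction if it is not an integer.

Row minima: Day → 3, Night → 1; maximin = 3.
Column maxima: East → 9, West → 10; minimax = 9.
3 ≠ 9, so there is no saddle point; optimal play is mixed.
Let the inspector play Day with probability p. Expected payoff against East: 3p + 9(1−p) = −6p + 9; against West: 10p + 1(1−p) = 9p + 1.
Setting these equal: −6p + 9 = 9p + 1 ⇒ −15p = -8 ⇒ p = 8/15, and the value is (-6)·(8/15) + 9 = 29/5.
For the smuggler: with q = P(East), equating Day's and Night's payoffs gives −7q + 10 = 8q + 1 ⇒ q = 3/5.

29/5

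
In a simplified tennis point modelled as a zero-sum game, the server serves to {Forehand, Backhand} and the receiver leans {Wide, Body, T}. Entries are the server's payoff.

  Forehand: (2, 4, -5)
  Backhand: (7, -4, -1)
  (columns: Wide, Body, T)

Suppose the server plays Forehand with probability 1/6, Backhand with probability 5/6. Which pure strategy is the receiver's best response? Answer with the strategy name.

If the receiver plays Wide, the server's expected payoff is (1/6)·2 + (5/6)·7 = 37/6.
If the receiver plays Body, the server's expected payoff is (1/6)·4 + (5/6)·(-4) = -8/3.
If the receiver plays T, the server's expected payoff is (1/6)·(-5) + (5/6)·(-1) = -5/3.
The receiver minimizes the server's payoff; the smallest is -8/3, so the best response is Body.

Body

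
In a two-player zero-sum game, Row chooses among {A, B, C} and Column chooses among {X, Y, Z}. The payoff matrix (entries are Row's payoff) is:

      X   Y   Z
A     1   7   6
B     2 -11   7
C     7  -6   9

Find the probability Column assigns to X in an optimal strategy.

13/19

Row minima: A → 1, B → -11, C → -6; maximin = 1.
Column maxima: X → 7, Y → 7, Z → 9; minimax = 7.
1 ≠ 7, so there is no saddle point; optimal play is mixed.
B is strictly dominated by C, so Row never plays it.
Z is strictly dominated by X (it gives Row strictly more in every row), so Column never plays it.
On the remaining 2×2 (A, C vs X, Y):
Let Row play A with probability p. Expected payoff against X: 1p + 7(1−p) = −6p + 7; against Y: 7p + (-6)(1−p) = 13p − 6.
Setting these equal: −6p + 7 = 13p − 6 ⇒ −19p = -13 ⇒ p = 13/19, and the value is (-6)·(13/19) + 7 = 55/19.
For Column: with q = P(X), equating A's and C's payoffs gives −6q + 7 = 13q − 6 ⇒ q = 13/19.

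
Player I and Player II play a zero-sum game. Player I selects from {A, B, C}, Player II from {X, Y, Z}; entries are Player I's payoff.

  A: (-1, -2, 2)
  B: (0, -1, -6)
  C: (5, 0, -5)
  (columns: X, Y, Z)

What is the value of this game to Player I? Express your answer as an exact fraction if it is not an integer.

Row minima: A → -2, B → -6, C → -5; maximin = -2.
Column maxima: X → 5, Y → 0, Z → 2; minimax = 0.
-2 ≠ 0, so there is no saddle point; optimal play is mixed.
B is strictly dominated by C, so Player I never plays it.
X is strictly dominated by Y (it gives Player I strictly more in every row), so Player II never plays it.
On the remaining 2×2 (A, C vs Y, Z):
Let Player I play A with probability p. Expected payoff against Y: (-2)p + 0(1−p) = −2p; against Z: 2p + (-5)(1−p) = 7p − 5.
Setting these equal: −2p = 7p − 5 ⇒ −9p = -5 ⇒ p = 5/9, and the value is (-2)·(5/9) = -10/9.
For Player II: with q = P(Y), equating A's and C's payoffs gives −4q + 2 = 5q − 5 ⇒ q = 7/9.

-10/9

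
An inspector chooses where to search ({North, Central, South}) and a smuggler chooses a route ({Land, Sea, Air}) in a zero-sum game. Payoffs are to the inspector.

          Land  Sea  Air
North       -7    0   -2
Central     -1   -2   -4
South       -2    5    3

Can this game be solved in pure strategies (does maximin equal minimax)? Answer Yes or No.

Row minima: North → -7, Central → -4, South → -2; maximin = -2.
Column maxima: Land → -1, Sea → 5, Air → 3; minimax = -1.
-2 ≠ -1, so no pure-strategy equilibrium exists.

No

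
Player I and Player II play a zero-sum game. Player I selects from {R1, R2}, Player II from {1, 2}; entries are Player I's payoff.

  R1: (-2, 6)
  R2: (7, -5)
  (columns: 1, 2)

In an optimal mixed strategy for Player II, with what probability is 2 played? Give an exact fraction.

9/20

Row minima: R1 → -2, R2 → -5; maximin = -2.
Column maxima: 1 → 7, 2 → 6; minimax = 6.
-2 ≠ 6, so there is no saddle point; optimal play is mixed.
Let Player I play R1 with probability p. Expected payoff against 1: (-2)p + 7(1−p) = −9p + 7; against 2: 6p + (-5)(1−p) = 11p − 5.
Setting these equal: −9p + 7 = 11p − 5 ⇒ −20p = -12 ⇒ p = 3/5, and the value is (-9)·(3/5) + 7 = 8/5.
For Player II: with q = P(1), equating R1's and R2's payoffs gives −8q + 6 = 12q − 5 ⇒ q = 11/20.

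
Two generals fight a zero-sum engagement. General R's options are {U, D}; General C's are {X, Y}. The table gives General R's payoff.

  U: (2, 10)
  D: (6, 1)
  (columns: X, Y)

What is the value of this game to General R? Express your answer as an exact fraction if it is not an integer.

Row minima: U → 2, D → 1; maximin = 2.
Column maxima: X → 6, Y → 10; minimax = 6.
2 ≠ 6, so there is no saddle point; optimal play is mixed.
Let General R play U with probability p. Expected payoff against X: 2p + 6(1−p) = −4p + 6; against Y: 10p + 1(1−p) = 9p + 1.
Setting these equal: −4p + 6 = 9p + 1 ⇒ −13p = -5 ⇒ p = 5/13, and the value is (-4)·(5/13) + 6 = 58/13.
For General C: with q = P(X), equating U's and D's payoffs gives −8q + 10 = 5q + 1 ⇒ q = 9/13.

58/13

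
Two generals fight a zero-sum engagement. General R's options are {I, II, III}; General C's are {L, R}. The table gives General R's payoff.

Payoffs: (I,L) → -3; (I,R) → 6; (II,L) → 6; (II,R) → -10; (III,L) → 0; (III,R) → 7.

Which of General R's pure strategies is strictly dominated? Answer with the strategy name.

I

III gives a strictly higher payoff than I against every column: 0 > -3, 7 > 6.
So I is strictly dominated and General R never plays it.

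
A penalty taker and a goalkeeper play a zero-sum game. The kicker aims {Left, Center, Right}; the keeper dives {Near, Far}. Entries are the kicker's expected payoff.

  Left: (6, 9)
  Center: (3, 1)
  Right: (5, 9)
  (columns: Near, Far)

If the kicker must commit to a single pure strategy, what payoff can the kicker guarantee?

6

Row minima: Left → 6, Center → 1, Right → 5.
The best of these is 6.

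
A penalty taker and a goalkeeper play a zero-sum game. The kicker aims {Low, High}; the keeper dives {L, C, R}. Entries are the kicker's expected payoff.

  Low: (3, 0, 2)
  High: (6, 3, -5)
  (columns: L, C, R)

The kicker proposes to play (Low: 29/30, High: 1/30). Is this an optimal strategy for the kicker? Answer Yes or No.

No

Against L this mix gives (29/30)·3 + (1/30)·6 = 31/10.
Against C this mix gives (29/30)·0 + (1/30)·3 = 1/10.
Against R this mix gives (29/30)·2 + (1/30)·(-5) = 53/30.
The keeper will play C, holding the kicker to 1/10. Shifting weight toward the row that does better against C would raise this floor (the equalizing mix achieves 3/5 against both C and R), so the proposed strategy is not optimal.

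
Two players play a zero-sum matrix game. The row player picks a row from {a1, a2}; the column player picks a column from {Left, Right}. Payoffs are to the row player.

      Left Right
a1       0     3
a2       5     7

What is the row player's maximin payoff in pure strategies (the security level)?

Row minima: a1 → 0, a2 → 5.
The best of these is 5.

5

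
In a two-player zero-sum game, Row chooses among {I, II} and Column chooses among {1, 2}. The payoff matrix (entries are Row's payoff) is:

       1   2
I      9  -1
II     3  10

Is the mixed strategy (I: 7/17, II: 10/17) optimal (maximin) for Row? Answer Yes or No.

Against 1 this mix gives (7/17)·9 + (10/17)·3 = 93/17.
Against 2 this mix gives (7/17)·(-1) + (10/17)·10 = 93/17.
All of Column's active replies (1, 2) yield 93/17, and no column does worse for Row. The mix makes Column indifferent and guarantees 93/17, so it is optimal.

Yes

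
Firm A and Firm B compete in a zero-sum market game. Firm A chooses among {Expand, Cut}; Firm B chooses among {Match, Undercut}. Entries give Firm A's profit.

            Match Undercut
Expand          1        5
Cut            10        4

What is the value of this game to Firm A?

23/5

Row minima: Expand → 1, Cut → 4; maximin = 4.
Column maxima: Match → 10, Undercut → 5; minimax = 5.
4 ≠ 5, so there is no saddle point; optimal play is mixed.
Let Firm A play Expand with probability p. Expected payoff against Match: 1p + 10(1−p) = −9p + 10; against Undercut: 5p + 4(1−p) = p + 4.
Setting these equal: −9p + 10 = p + 4 ⇒ −10p = -6 ⇒ p = 3/5, and the value is (-9)·(3/5) + 10 = 23/5.
For Firm B: with q = P(Match), equating Expand's and Cut's payoffs gives −4q + 5 = 6q + 4 ⇒ q = 1/10.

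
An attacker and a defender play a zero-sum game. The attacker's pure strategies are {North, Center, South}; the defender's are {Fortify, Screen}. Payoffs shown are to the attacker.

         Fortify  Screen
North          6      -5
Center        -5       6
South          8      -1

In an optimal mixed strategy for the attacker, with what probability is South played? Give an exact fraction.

11/20

Row minima: North → -5, Center → -5, South → -1; maximin = -1.
Column maxima: Fortify → 8, Screen → 6; minimax = 6.
-1 ≠ 6, so there is no saddle point; optimal play is mixed.
North is strictly dominated by South, so the attacker never plays it.
On the remaining 2×2 (Center, South vs Fortify, Screen):
Let the attacker play Center with probability p. Expected payoff against Fortify: (-5)p + 8(1−p) = −13p + 8; against Screen: 6p + (-1)(1−p) = 7p − 1.
Setting these equal: −13p + 8 = 7p − 1 ⇒ −20p = -9 ⇒ p = 9/20, and the value is (-13)·(9/20) + 8 = 43/20.
For the defender: with q = P(Fortify), equating Center's and South's payoffs gives −11q + 6 = 9q − 1 ⇒ q = 7/20.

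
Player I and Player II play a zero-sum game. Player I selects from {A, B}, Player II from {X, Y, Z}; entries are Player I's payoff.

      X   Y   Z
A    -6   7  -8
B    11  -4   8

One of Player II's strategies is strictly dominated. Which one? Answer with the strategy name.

X

Z holds Player I's payoff strictly below X in every row: -8 < -6, 8 < 11.
So X is strictly dominated for Player II.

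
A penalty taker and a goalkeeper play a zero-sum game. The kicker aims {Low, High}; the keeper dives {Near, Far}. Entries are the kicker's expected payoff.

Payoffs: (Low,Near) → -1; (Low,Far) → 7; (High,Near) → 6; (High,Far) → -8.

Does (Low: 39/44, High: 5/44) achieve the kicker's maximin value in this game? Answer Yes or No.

Against Near this mix gives (39/44)·(-1) + (5/44)·6 = -9/44.
Against Far this mix gives (39/44)·7 + (5/44)·(-8) = 233/44.
The keeper will play Near, holding the kicker to -9/44. Shifting weight toward the row that does better against Near would raise this floor (the equalizing mix achieves 17/11 against both Near and Far), so the proposed strategy is not optimal.

No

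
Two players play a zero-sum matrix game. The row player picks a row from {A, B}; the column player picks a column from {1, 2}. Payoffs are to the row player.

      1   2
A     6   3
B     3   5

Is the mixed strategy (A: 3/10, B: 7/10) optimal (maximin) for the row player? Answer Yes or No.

No

Against 1 this mix gives (3/10)·6 + (7/10)·3 = 39/10.
Against 2 this mix gives (3/10)·3 + (7/10)·5 = 22/5.
The column player will play 1, holding the row player to 39/10. Shifting weight toward the row that does better against 1 would raise this floor (the equalizing mix achieves 21/5 against both 1 and 2), so the proposed strategy is not optimal.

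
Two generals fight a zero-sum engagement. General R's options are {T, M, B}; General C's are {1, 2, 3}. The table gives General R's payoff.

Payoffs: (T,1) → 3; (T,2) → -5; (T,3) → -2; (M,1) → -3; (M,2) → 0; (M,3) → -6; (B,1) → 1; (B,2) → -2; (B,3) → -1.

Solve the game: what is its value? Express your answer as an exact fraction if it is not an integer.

-12/7

Row minima: T → -5, M → -6, B → -2; maximin = -2.
Column maxima: 1 → 3, 2 → 0, 3 → -1; minimax = -1.
-2 ≠ -1, so there is no saddle point; optimal play is mixed.
1 is strictly dominated by 3 (it gives General R strictly more in every row), so General C never plays it.
With 1 eliminated, T is strictly dominated by B (B gives General R strictly more in every remaining column), so General R never plays it.
On the remaining 2×2 (M, B vs 2, 3):
Let General R play M with probability p. Expected payoff against 2: 0p + (-2)(1−p) = 2p − 2; against 3: (-6)p + (-1)(1−p) = −5p − 1.
Setting these equal: 2p − 2 = −5p − 1 ⇒ 7p = 1 ⇒ p = 1/7, and the value is (2)·(1/7) − 2 = -12/7.
For General C: with q = P(2), equating M's and B's payoffs gives 6q − 6 = −q − 1 ⇒ q = 5/7.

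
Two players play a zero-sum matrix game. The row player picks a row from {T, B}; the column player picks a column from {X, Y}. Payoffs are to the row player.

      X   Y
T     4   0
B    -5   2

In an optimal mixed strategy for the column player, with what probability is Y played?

9/11

Row minima: T → 0, B → -5; maximin = 0.
Column maxima: X → 4, Y → 2; minimax = 2.
0 ≠ 2, so there is no saddle point; optimal play is mixed.
Let the row player play T with probability p. Expected payoff against X: 4p + (-5)(1−p) = 9p − 5; against Y: 0p + 2(1−p) = −2p + 2.
Setting these equal: 9p − 5 = −2p + 2 ⇒ 11p = 7 ⇒ p = 7/11, and the value is (9)·(7/11) − 5 = 8/11.
For the column player: with q = P(X), equating T's and B's payoffs gives 4q = −7q + 2 ⇒ q = 2/11.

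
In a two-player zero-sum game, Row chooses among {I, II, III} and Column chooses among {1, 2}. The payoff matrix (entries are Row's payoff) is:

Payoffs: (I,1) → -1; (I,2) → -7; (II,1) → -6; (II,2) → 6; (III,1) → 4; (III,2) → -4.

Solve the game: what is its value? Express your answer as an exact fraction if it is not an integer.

0

Row minima: I → -7, II → -6, III → -4; maximin = -4.
Column maxima: 1 → 4, 2 → 6; minimax = 4.
-4 ≠ 4, so there is no saddle point; optimal play is mixed.
I is strictly dominated by III, so Row never plays it.
On the remaining 2×2 (II, III vs 1, 2):
Let Row play II with probability p. Expected payoff against 1: (-6)p + 4(1−p) = −10p + 4; against 2: 6p + (-4)(1−p) = 10p − 4.
Setting these equal: −10p + 4 = 10p − 4 ⇒ −20p = -8 ⇒ p = 2/5, and the value is (-10)·(2/5) + 4 = 0.
For Column: with q = P(1), equating II's and III's payoffs gives −12q + 6 = 8q − 4 ⇒ q = 1/2.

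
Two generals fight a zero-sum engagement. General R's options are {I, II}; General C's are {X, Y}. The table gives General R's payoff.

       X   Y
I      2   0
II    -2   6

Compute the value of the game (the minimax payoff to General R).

Row minima: I → 0, II → -2; maximin = 0.
Column maxima: X → 2, Y → 6; minimax = 2.
0 ≠ 2, so there is no saddle point; optimal play is mixed.
Let General R play I with probability p. Expected payoff against X: 2p + (-2)(1−p) = 4p − 2; against Y: 0p + 6(1−p) = −6p + 6.
Setting these equal: 4p − 2 = −6p + 6 ⇒ 10p = 8 ⇒ p = 4/5, and the value is (4)·(4/5) − 2 = 6/5.
For General C: with q = P(X), equating I's and II's payoffs gives 2q = −8q + 6 ⇒ q = 3/5.

6/5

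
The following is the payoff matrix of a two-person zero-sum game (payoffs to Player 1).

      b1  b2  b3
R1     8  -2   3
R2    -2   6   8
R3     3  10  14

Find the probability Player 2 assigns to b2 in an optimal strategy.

Row minima: R1 → -2, R2 → -2, R3 → 3; maximin = 3.
Column maxima: b1 → 8, b2 → 10, b3 → 14; minimax = 8.
3 ≠ 8, so there is no saddle point; optimal play is mixed.
R2 is strictly dominated by R3, so Player 1 never plays it.
b3 is strictly dominated by b2 (it gives Player 1 strictly more in every row), so Player 2 never plays it.
On the remaining 2×2 (R1, R3 vs b1, b2):
Let Player 1 play R1 with probability p. Expected payoff against b1: 8p + 3(1−p) = 5p + 3; against b2: (-2)p + 10(1−p) = −12p + 10.
Setting these equal: 5p + 3 = −12p + 10 ⇒ 17p = 7 ⇒ p = 7/17, and the value is (5)·(7/17) + 3 = 86/17.
For Player 2: with q = P(b1), equating R1's and R3's payoffs gives 10q − 2 = −7q + 10 ⇒ q = 12/17.

5/17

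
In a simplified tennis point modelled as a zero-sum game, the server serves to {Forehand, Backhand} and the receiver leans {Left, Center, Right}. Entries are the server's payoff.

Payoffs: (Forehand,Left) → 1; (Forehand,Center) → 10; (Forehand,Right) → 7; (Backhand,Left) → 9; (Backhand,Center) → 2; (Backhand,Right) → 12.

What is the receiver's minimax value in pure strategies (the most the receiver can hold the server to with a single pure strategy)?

Column maxima: Left → 9, Center → 10, Right → 12.
The smallest of these is 9.

9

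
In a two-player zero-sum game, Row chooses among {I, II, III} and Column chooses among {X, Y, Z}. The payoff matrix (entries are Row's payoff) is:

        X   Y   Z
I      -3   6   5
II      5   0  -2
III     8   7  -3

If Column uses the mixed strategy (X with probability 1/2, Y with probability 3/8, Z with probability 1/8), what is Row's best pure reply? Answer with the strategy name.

III

Expected payoff of I: (1/2)·(-3) + (3/8)·6 + (1/8)·5 = 11/8.
Expected payoff of II: (1/2)·5 + (3/8)·0 + (1/8)·(-2) = 9/4.
Expected payoff of III: (1/2)·8 + (3/8)·7 + (1/8)·(-3) = 25/4.
The largest is 25/4, so Row's best response is III.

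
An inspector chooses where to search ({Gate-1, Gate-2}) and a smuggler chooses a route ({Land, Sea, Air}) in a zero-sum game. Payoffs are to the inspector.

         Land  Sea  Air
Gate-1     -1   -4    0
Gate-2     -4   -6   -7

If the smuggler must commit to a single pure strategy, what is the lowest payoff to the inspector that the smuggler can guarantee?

Column maxima: Land → -1, Sea → -4, Air → 0.
The smallest of these is -4.

-4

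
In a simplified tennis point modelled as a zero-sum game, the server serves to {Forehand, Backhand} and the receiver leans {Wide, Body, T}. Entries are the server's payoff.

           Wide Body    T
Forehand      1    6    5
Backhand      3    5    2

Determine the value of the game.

13/5

Row minima: Forehand → 1, Backhand → 2; maximin = 2.
Column maxima: Wide → 3, Body → 6, T → 5; minimax = 3.
2 ≠ 3, so there is no saddle point; optimal play is mixed.
Body is strictly dominated by Wide (it gives the server strictly more in every row), so the receiver never plays it.
On the remaining 2×2 (Forehand, Backhand vs Wide, T):
Let the server play Forehand with probability p. Expected payoff against Wide: 1p + 3(1−p) = −2p + 3; against T: 5p + 2(1−p) = 3p + 2.
Setting these equal: −2p + 3 = 3p + 2 ⇒ −5p = -1 ⇒ p = 1/5, and the value is (-2)·(1/5) + 3 = 13/5.
For the receiver: with q = P(Wide), equating Forehand's and Backhand's payoffs gives −4q + 5 = q + 2 ⇒ q = 3/5.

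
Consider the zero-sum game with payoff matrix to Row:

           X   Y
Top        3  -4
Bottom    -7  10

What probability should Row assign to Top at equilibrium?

Row minima: Top → -4, Bottom → -7; maximin = -4.
Column maxima: X → 3, Y → 10; minimax = 3.
-4 ≠ 3, so there is no saddle point; optimal play is mixed.
Let Row play Top with probability p. Expected payoff against X: 3p + (-7)(1−p) = 10p − 7; against Y: (-4)p + 10(1−p) = −14p + 10.
Setting these equal: 10p − 7 = −14p + 10 ⇒ 24p = 17 ⇒ p = 17/24, and the value is (10)·(17/24) − 7 = 1/12.
For Column: with q = P(X), equating Top's and Bottom's payoffs gives 7q − 4 = −17q + 10 ⇒ q = 7/12.

17/24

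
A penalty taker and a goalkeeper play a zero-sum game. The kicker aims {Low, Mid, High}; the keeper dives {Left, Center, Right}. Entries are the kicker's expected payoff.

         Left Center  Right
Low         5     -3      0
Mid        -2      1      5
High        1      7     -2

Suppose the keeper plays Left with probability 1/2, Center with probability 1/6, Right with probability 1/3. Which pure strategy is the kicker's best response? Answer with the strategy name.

Expected payoff of Low: (1/2)·5 + (1/6)·(-3) + (1/3)·0 = 2.
Expected payoff of Mid: (1/2)·(-2) + (1/6)·1 + (1/3)·5 = 5/6.
Expected payoff of High: (1/2)·1 + (1/6)·7 + (1/3)·(-2) = 1.
The largest is 2, so the kicker's best response is Low.

Low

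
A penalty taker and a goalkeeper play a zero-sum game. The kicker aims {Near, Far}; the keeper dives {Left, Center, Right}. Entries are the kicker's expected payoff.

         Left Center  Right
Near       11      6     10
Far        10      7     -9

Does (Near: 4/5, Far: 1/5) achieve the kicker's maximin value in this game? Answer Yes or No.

Yes

Against Left this mix gives (4/5)·11 + (1/5)·10 = 54/5.
Against Center this mix gives (4/5)·6 + (1/5)·7 = 31/5.
Against Right this mix gives (4/5)·10 + (1/5)·(-9) = 31/5.
All of the keeper's active replies (Center, Right) yield 31/5, and no column does worse for the kicker. The mix makes the keeper indifferent and guarantees 31/5, so it is optimal.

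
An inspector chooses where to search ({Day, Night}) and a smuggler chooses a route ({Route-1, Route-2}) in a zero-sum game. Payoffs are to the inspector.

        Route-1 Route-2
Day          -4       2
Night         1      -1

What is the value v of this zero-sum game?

Row minima: Day → -4, Night → -1; maximin = -1.
Column maxima: Route-1 → 1, Route-2 → 2; minimax = 1.
-1 ≠ 1, so there is no saddle point; optimal play is mixed.
Let the inspector play Day with probability p. Expected payoff against Route-1: (-4)p + 1(1−p) = −5p + 1; against Route-2: 2p + (-1)(1−p) = 3p − 1.
Setting these equal: −5p + 1 = 3p − 1 ⇒ −8p = -2 ⇒ p = 1/4, and the value is (-5)·(1/4) + 1 = -1/4.
For the smuggler: with q = P(Route-1), equating Day's and Night's payoffs gives −6q + 2 = 2q − 1 ⇒ q = 3/8.

-1/4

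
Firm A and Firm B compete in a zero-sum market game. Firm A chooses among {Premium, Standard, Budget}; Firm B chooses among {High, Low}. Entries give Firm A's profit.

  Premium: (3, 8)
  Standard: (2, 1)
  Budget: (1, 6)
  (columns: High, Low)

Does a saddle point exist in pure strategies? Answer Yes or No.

Yes

Row minima: Premium → 3, Standard → 1, Budget → 1; maximin = 3.
Column maxima: High → 3, Low → 8; minimax = 3.
maximin = minimax = 3, so a saddle point exists.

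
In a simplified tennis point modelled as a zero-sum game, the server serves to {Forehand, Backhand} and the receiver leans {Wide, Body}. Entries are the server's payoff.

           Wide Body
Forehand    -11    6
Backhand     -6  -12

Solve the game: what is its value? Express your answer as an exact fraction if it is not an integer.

-168/23

Row minima: Forehand → -11, Backhand → -12; maximin = -11.
Column maxima: Wide → -6, Body → 6; minimax = -6.
-11 ≠ -6, so there is no saddle point; optimal play is mixed.
Let the server play Forehand with probability p. Expected payoff against Wide: (-11)p + (-6)(1−p) = −5p − 6; against Body: 6p + (-12)(1−p) = 18p − 12.
Setting these equal: −5p − 6 = 18p − 12 ⇒ −23p = -6 ⇒ p = 6/23, and the value is (-5)·(6/23) − 6 = -168/23.
For the receiver: with q = P(Wide), equating Forehand's and Backhand's payoffs gives −17q + 6 = 6q − 12 ⇒ q = 18/23.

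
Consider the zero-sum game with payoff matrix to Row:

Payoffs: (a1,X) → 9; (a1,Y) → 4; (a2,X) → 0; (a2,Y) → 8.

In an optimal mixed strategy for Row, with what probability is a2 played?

Row minima: a1 → 4, a2 → 0; maximin = 4.
Column maxima: X → 9, Y → 8; minimax = 8.
4 ≠ 8, so there is no saddle point; optimal play is mixed.
Let Row play a1 with probability p. Expected payoff against X: 9p + 0(1−p) = 9p; against Y: 4p + 8(1−p) = −4p + 8.
Setting these equal: 9p = −4p + 8 ⇒ 13p = 8 ⇒ p = 8/13, and the value is (9)·(8/13) = 72/13.
For Column: with q = P(X), equating a1's and a2's payoffs gives 5q + 4 = −8q + 8 ⇒ q = 4/13.

5/13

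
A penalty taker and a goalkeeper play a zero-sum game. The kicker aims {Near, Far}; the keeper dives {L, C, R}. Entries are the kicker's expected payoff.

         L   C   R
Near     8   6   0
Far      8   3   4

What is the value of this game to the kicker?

24/7

Row minima: Near → 0, Far → 3; maximin = 3.
Column maxima: L → 8, C → 6, R → 4; minimax = 4.
3 ≠ 4, so there is no saddle point; optimal play is mixed.
L is strictly dominated by C (it gives the kicker strictly more in every row), so the keeper never plays it.
On the remaining 2×2 (Near, Far vs C, R):
Let the kicker play Near with probability p. Expected payoff against C: 6p + 3(1−p) = 3p + 3; against R: 0p + 4(1−p) = −4p + 4.
Setting these equal: 3p + 3 = −4p + 4 ⇒ 7p = 1 ⇒ p = 1/7, and the value is (3)·(1/7) + 3 = 24/7.
For the keeper: with q = P(C), equating Near's and Far's payoffs gives 6q = −q + 4 ⇒ q = 4/7.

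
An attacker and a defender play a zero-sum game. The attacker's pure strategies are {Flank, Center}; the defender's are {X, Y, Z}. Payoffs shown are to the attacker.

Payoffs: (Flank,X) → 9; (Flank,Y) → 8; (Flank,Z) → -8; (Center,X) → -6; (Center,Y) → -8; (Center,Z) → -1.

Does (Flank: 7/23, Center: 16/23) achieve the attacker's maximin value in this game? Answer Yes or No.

Against X this mix gives (7/23)·9 + (16/23)·(-6) = -33/23.
Against Y this mix gives (7/23)·8 + (16/23)·(-8) = -72/23.
Against Z this mix gives (7/23)·(-8) + (16/23)·(-1) = -72/23.
All of the defender's active replies (Y, Z) yield -72/23, and no column does worse for the attacker. The mix makes the defender indifferent and guarantees -72/23, so it is optimal.

Yes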